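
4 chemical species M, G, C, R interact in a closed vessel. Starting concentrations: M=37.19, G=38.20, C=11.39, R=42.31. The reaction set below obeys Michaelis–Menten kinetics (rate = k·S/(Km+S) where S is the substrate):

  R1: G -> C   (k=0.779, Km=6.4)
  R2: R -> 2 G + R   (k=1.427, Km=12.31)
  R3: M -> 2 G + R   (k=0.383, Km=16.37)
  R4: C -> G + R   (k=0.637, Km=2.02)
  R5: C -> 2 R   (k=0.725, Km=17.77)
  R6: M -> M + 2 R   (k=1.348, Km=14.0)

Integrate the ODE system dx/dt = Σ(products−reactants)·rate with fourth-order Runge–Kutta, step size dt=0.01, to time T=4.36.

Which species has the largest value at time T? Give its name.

RK4 with dt=0.01: 436 steps to T=4.36. Trajectory (selected grid times):
t=0.00: M=37.19 G=38.20 C=11.39 R=42.31
t=0.48: M=37.06 G=39.46 C=11.32 R=43.91
t=0.97: M=36.93 G=40.75 C=11.24 R=45.54
t=1.45: M=36.80 G=42.02 C=11.17 R=47.13
t=1.94: M=36.68 G=43.33 C=11.10 R=48.76
t=2.42: M=36.55 G=44.61 C=11.04 R=50.34
t=2.91: M=36.42 G=45.93 C=10.97 R=51.96
t=3.39: M=36.29 G=47.22 C=10.91 R=53.55
t=3.88: M=36.16 G=48.55 C=10.85 R=55.16
t=4.36: M=36.04 G=49.85 C=10.79 R=56.74
At T=4.36: M=36.04 G=49.85 C=10.79 R=56.74; the largest is R.

Dominant species at T: R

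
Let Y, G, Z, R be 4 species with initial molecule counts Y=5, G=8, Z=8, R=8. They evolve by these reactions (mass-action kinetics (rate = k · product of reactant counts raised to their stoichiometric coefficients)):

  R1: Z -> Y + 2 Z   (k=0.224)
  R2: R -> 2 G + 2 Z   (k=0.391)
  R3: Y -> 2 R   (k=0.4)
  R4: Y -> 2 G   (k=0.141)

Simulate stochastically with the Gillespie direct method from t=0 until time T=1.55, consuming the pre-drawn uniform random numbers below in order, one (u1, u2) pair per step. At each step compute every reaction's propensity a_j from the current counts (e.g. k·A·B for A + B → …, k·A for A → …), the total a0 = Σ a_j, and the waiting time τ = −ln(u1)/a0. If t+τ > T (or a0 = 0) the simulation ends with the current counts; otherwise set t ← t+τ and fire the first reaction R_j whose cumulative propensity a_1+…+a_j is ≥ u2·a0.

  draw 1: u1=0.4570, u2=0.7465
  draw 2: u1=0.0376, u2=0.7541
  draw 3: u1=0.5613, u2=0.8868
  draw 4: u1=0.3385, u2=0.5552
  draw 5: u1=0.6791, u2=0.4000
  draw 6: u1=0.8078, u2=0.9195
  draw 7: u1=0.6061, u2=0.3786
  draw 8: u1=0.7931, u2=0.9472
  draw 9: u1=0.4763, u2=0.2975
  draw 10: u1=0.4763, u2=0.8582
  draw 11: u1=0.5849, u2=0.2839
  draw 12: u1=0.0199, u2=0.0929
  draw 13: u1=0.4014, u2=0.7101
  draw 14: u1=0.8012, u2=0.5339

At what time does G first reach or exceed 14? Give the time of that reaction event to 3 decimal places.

t=0.000: Y=5 G=8 Z=8 R=8
Draw 1: a1=1.792, a2=3.128, a3=2.000, a4=0.705, a0=7.625; τ=−ln(0.4570)/7.625=0.103 → t=0.103; u2·a0=0.7465·7.625=5.692; a1+a2=4.920 < 5.692 ≤ a1+…+a3=6.920 → R3 fires; Y=4 G=8 Z=8 R=10
Draw 2: a1=1.792, a2=3.910, a3=1.600, a4=0.564, a0=7.866; τ=−ln(0.0376)/7.866=0.417 → t=0.520; u2·a0=0.7541·7.866=5.932; a1+a2=5.702 < 5.932 ≤ a1+…+a3=7.302 → R3 fires; Y=3 G=8 Z=8 R=12
Draw 3: a1=1.792, a2=4.692, a3=1.200, a4=0.423, a0=8.107; τ=−ln(0.5613)/8.107=0.071 → t=0.591; u2·a0=0.8868·8.107=7.189; a1+a2=6.484 < 7.189 ≤ a1+…+a3=7.684 → R3 fires; Y=2 G=8 Z=8 R=14
Draw 4: a1=1.792, a2=5.474, a3=0.800, a4=0.282, a0=8.348; τ=−ln(0.3385)/8.348=0.130 → t=0.721; u2·a0=0.5552·8.348=4.635; a1=1.792 < 4.635 ≤ a1+a2=7.266 → R2 fires; Y=2 G=10 Z=10 R=13
Draw 5: a1=2.240, a2=5.083, a3=0.800, a4=0.282, a0=8.405; τ=−ln(0.6791)/8.405=0.046 → t=0.767; u2·a0=0.4000·8.405=3.362; a1=2.240 < 3.362 ≤ a1+a2=7.323 → R2 fires; Y=2 G=12 Z=12 R=12
Draw 6: a1=2.688, a2=4.692, a3=0.800, a4=0.282, a0=8.462; τ=−ln(0.8078)/8.462=0.025 → t=0.792; u2·a0=0.9195·8.462=7.781; a1+a2=7.380 < 7.781 ≤ a1+…+a3=8.180 → R3 fires; Y=1 G=12 Z=12 R=14
Draw 7: a1=2.688, a2=5.474, a3=0.400, a4=0.141, a0=8.703; τ=−ln(0.6061)/8.703=0.058 → t=0.850; u2·a0=0.3786·8.703=3.295; a1=2.688 < 3.295 ≤ a1+a2=8.162 → R2 fires; Y=1 G=14 Z=14 R=13
Draw 8: a1=3.136, a2=5.083, a3=0.400, a4=0.141, a0=8.760; τ=−ln(0.7931)/8.760=0.026 → t=0.876; u2·a0=0.9472·8.760=8.297; a1+a2=8.219 < 8.297 ≤ a1+…+a3=8.619 → R3 fires; Y=0 G=14 Z=14 R=15
Draw 9: a1=3.136, a2=5.865, a3=0.000, a4=0.000, a0=9.001; τ=−ln(0.4763)/9.001=0.082 → t=0.958; u2·a0=0.2975·9.001=2.678 ≤ a1=3.136 → R1 fires; Y=1 G=14 Z=15 R=15
Draw 10: a1=3.360, a2=5.865, a3=0.400, a4=0.141, a0=9.766; τ=−ln(0.4763)/9.766=0.076 → t=1.034; u2·a0=0.8582·9.766=8.381; a1=3.360 < 8.381 ≤ a1+a2=9.225 → R2 fires; Y=1 G=16 Z=17 R=14
Draw 11: a1=3.808, a2=5.474, a3=0.400, a4=0.141, a0=9.823; τ=−ln(0.5849)/9.823=0.055 → t=1.089; u2·a0=0.2839·9.823=2.789 ≤ a1=3.808 → R1 fires; Y=2 G=16 Z=18 R=14
Draw 12: a1=4.032, a2=5.474, a3=0.800, a4=0.282, a0=10.588; τ=−ln(0.0199)/10.588=0.370 → t=1.459; u2·a0=0.0929·10.588=0.984 ≤ a1=4.032 → R1 fires; Y=3 G=16 Z=19 R=14
Draw 13: a1=4.256, a2=5.474, a3=1.200, a4=0.423, a0=11.353; τ=−ln(0.4014)/11.353=0.080 → t=1.539; u2·a0=0.7101·11.353=8.062; a1=4.256 < 8.062 ≤ a1+a2=9.730 → R2 fires; Y=3 G=18 Z=21 R=13
Draw 14: a1=4.704, a2=5.083, a3=1.200, a4=0.423, a0=11.410; τ=−ln(0.8012)/11.410=0.019 → t=1.559 > T=1.55: stop.
G first becomes ≥ 14 when it reaches 14 at the event at t=0.850.

Threshold first reached at t = 0.850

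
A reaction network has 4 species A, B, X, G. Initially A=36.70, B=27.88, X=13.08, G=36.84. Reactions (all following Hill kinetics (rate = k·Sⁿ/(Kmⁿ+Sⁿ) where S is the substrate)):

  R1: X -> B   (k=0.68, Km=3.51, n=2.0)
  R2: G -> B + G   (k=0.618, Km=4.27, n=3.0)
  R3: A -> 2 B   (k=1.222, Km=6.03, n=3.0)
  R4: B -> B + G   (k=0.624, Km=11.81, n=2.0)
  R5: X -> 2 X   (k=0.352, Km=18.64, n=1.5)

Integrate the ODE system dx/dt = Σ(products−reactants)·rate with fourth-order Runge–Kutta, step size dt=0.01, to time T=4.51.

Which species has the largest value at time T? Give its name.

Dominant species at T: B

RK4 with dt=0.01: 451 steps to T=4.51. Trajectory (selected grid times):
t=0.00: A=36.70 B=27.88 X=13.08 G=36.84
t=0.50: A=36.09 B=29.72 X=12.83 G=37.11
t=1.00: A=35.48 B=31.56 X=12.58 G=37.38
t=1.50: A=34.88 B=33.40 X=12.32 G=37.65
t=2.00: A=34.27 B=35.24 X=12.07 G=37.93
t=2.51: A=33.65 B=37.11 X=11.81 G=38.22
t=3.01: A=33.04 B=38.95 X=11.56 G=38.51
t=3.51: A=32.43 B=40.78 X=11.30 G=38.79
t=4.01: A=31.83 B=42.61 X=11.05 G=39.08
t=4.51: A=31.22 B=44.44 X=10.80 G=39.37
At T=4.51: A=31.22 B=44.44 X=10.80 G=39.37; the largest is B.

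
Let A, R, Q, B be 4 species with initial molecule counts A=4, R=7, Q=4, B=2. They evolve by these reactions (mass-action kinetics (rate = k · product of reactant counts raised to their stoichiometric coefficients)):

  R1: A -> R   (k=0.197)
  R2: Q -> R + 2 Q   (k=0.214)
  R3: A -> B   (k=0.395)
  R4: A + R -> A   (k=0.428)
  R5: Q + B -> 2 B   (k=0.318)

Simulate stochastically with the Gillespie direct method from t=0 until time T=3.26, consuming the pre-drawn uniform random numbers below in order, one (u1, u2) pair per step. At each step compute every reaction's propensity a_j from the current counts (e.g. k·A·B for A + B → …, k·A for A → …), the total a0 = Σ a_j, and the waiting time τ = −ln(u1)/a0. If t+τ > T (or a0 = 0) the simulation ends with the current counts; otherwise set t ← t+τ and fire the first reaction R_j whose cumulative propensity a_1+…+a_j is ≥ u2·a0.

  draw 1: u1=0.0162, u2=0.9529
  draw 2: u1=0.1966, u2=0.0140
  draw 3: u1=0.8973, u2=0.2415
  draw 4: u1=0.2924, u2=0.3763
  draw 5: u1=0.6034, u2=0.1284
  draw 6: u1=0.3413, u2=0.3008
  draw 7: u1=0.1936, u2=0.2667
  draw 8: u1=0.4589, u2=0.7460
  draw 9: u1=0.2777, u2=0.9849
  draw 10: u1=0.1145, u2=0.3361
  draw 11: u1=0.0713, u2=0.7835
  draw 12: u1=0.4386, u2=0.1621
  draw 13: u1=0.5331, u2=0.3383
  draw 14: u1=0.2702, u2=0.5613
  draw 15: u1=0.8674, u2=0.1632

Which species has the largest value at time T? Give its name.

Dominant species at T: B

t=0.000: A=4 R=7 Q=4 B=2
Draw 1: a1=0.788, a2=0.856, a3=1.580, a4=11.984, a5=2.544, a0=17.752; τ=−ln(0.0162)/17.752=0.232 → t=0.232; u2·a0=0.9529·17.752=16.916; a1+…+a4=15.208 < 16.916 ≤ a1+…+a5=17.752 → R5 fires; A=4 R=7 Q=3 B=3
Draw 2: a1=0.788, a2=0.642, a3=1.580, a4=11.984, a5=2.862, a0=17.856; τ=−ln(0.1966)/17.856=0.091 → t=0.323; u2·a0=0.0140·17.856=0.250 ≤ a1=0.788 → R1 fires; A=3 R=8 Q=3 B=3
Draw 3: a1=0.591, a2=0.642, a3=1.185, a4=10.272, a5=2.862, a0=15.552; τ=−ln(0.8973)/15.552=0.007 → t=0.330; u2·a0=0.2415·15.552=3.756; a1+…+a3=2.418 < 3.756 ≤ a1+…+a4=12.690 → R4 fires; A=3 R=7 Q=3 B=3
Draw 4: a1=0.591, a2=0.642, a3=1.185, a4=8.988, a5=2.862, a0=14.268; τ=−ln(0.2924)/14.268=0.086 → t=0.416; u2·a0=0.3763·14.268=5.369; a1+…+a3=2.418 < 5.369 ≤ a1+…+a4=11.406 → R4 fires; A=3 R=6 Q=3 B=3
Draw 5: a1=0.591, a2=0.642, a3=1.185, a4=7.704, a5=2.862, a0=12.984; τ=−ln(0.6034)/12.984=0.039 → t=0.455; u2·a0=0.1284·12.984=1.667; a1+a2=1.233 < 1.667 ≤ a1+…+a3=2.418 → R3 fires; A=2 R=6 Q=3 B=4
Draw 6: a1=0.394, a2=0.642, a3=0.790, a4=5.136, a5=3.816, a0=10.778; τ=−ln(0.3413)/10.778=0.100 → t=0.555; u2·a0=0.3008·10.778=3.242; a1+…+a3=1.826 < 3.242 ≤ a1+…+a4=6.962 → R4 fires; A=2 R=5 Q=3 B=4
Draw 7: a1=0.394, a2=0.642, a3=0.790, a4=4.280, a5=3.816, a0=9.922; τ=−ln(0.1936)/9.922=0.165 → t=0.721; u2·a0=0.2667·9.922=2.646; a1+…+a3=1.826 < 2.646 ≤ a1+…+a4=6.106 → R4 fires; A=2 R=4 Q=3 B=4
Draw 8: a1=0.394, a2=0.642, a3=0.790, a4=3.424, a5=3.816, a0=9.066; τ=−ln(0.4589)/9.066=0.086 → t=0.807; u2·a0=0.7460·9.066=6.763; a1+…+a4=5.250 < 6.763 ≤ a1+…+a5=9.066 → R5 fires; A=2 R=4 Q=2 B=5
Draw 9: a1=0.394, a2=0.428, a3=0.790, a4=3.424, a5=3.180, a0=8.216; τ=−ln(0.2777)/8.216=0.156 → t=0.962; u2·a0=0.9849·8.216=8.092; a1+…+a4=5.036 < 8.092 ≤ a1+…+a5=8.216 → R5 fires; A=2 R=4 Q=1 B=6
Draw 10: a1=0.394, a2=0.214, a3=0.790, a4=3.424, a5=1.908, a0=6.730; τ=−ln(0.1145)/6.730=0.322 → t=1.284; u2·a0=0.3361·6.730=2.262; a1+…+a3=1.398 < 2.262 ≤ a1+…+a4=4.822 → R4 fires; A=2 R=3 Q=1 B=6
Draw 11: a1=0.394, a2=0.214, a3=0.790, a4=2.568, a5=1.908, a0=5.874; τ=−ln(0.0713)/5.874=0.450 → t=1.734; u2·a0=0.7835·5.874=4.602; a1+…+a4=3.966 < 4.602 ≤ a1+…+a5=5.874 → R5 fires; A=2 R=3 Q=0 B=7
Draw 12: a1=0.394, a2=0.000, a3=0.790, a4=2.568, a5=0.000, a0=3.752; τ=−ln(0.4386)/3.752=0.220 → t=1.954; u2·a0=0.1621·3.752=0.608; a1+a2=0.394 < 0.608 ≤ a1+…+a3=1.184 → R3 fires; A=1 R=3 Q=0 B=8
Draw 13: a1=0.197, a2=0.000, a3=0.395, a4=1.284, a5=0.000, a0=1.876; τ=−ln(0.5331)/1.876=0.335 → t=2.289; u2·a0=0.3383·1.876=0.635; a1+…+a3=0.592 < 0.635 ≤ a1+…+a4=1.876 → R4 fires; A=1 R=2 Q=0 B=8
Draw 14: a1=0.197, a2=0.000, a3=0.395, a4=0.856, a5=0.000, a0=1.448; τ=−ln(0.2702)/1.448=0.904 → t=3.193; u2·a0=0.5613·1.448=0.813; a1+…+a3=0.592 < 0.813 ≤ a1+…+a4=1.448 → R4 fires; A=1 R=1 Q=0 B=8
Draw 15: a1=0.197, a2=0.000, a3=0.395, a4=0.428, a5=0.000, a0=1.020; τ=−ln(0.8674)/1.020=0.139 → t=3.332 > T=3.26: stop.
At T=3.26: A=1 R=1 Q=0 B=8; the largest is B.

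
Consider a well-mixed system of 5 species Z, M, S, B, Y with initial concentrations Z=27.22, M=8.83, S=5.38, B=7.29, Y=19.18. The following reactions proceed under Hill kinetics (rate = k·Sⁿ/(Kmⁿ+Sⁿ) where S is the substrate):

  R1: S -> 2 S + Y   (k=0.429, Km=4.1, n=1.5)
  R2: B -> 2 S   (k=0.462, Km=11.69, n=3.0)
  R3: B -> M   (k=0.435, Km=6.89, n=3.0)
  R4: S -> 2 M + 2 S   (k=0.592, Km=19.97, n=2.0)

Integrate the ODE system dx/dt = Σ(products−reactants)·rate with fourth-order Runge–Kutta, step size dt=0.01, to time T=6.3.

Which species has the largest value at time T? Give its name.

Dominant species at T: Z

RK4 with dt=0.01: 630 steps to T=6.3. Trajectory (selected grid times):
t=0.00: Z=27.22 M=8.83 S=5.38 B=7.29 Y=19.18
t=0.70: Z=27.22 M=9.05 S=5.71 B=7.07 Y=19.36
t=1.40: Z=27.22 M=9.27 S=6.05 B=6.86 Y=19.55
t=2.10: Z=27.22 M=9.49 S=6.39 B=6.66 Y=19.75
t=2.80: Z=27.22 M=9.71 S=6.73 B=6.47 Y=19.95
t=3.50: Z=27.22 M=9.94 S=7.07 B=6.29 Y=20.16
t=4.20: Z=27.22 M=10.16 S=7.41 B=6.12 Y=20.37
t=4.90: Z=27.22 M=10.39 S=7.75 B=5.96 Y=20.58
t=5.60: Z=27.22 M=10.62 S=8.10 B=5.80 Y=20.80
t=6.30: Z=27.22 M=10.85 S=8.45 B=5.66 Y=21.02
At T=6.3: Z=27.22 M=10.85 S=8.45 B=5.66 Y=21.02; the largest is Z.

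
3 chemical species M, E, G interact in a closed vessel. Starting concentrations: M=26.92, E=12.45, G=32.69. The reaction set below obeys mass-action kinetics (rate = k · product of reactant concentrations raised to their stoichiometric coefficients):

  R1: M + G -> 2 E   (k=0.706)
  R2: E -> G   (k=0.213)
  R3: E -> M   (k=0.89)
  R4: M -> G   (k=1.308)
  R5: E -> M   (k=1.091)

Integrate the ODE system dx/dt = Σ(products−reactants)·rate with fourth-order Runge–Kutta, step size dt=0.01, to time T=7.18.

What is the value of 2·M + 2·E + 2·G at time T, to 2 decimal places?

Check how each reaction changes W = 2·M + 2·E + 2·G (weight of products minus weight of reactants):
R1: M + G -> 2 E: (2·2) − (2·1 + 2·1) = 4 − 4 = 0
R2: E -> G: (2·1) − (2·1) = 2 − 2 = 0
R3: E -> M: (2·1) − (2·1) = 2 − 2 = 0
R4: M -> G: (2·1) − (2·1) = 2 − 2 = 0
R5: E -> M: (2·1) − (2·1) = 2 − 2 = 0
Every reaction leaves W unchanged, so W is conserved and no simulation is needed: W(T) = W(0) = 2·26.92 + 2·12.45 + 2·32.69 = 144.12

Value at T = 144.12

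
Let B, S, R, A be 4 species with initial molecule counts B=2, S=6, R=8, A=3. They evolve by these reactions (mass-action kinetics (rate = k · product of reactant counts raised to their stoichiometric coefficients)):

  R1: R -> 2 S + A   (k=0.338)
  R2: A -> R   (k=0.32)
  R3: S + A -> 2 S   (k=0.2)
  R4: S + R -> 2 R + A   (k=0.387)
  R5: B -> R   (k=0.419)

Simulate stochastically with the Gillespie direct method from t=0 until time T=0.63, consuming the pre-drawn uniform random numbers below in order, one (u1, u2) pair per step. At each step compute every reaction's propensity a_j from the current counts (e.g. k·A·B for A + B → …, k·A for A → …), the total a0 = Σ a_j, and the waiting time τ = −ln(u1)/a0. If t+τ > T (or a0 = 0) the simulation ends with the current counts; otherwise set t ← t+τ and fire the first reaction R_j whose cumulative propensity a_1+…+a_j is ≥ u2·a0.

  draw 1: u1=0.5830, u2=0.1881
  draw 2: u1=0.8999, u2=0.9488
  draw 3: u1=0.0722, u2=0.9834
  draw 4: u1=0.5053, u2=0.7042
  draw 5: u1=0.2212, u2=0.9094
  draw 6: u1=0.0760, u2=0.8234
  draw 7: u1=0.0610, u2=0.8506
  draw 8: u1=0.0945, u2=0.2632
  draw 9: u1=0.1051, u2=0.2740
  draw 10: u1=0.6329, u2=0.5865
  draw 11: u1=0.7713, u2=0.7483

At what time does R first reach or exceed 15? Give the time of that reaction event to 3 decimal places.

t=0.000: B=2 S=6 R=8 A=3
Draw 1: a1=2.704, a2=0.960, a3=3.600, a4=18.576, a5=0.838, a0=26.678; τ=−ln(0.5830)/26.678=0.020 → t=0.020; u2·a0=0.1881·26.678=5.018; a1+a2=3.664 < 5.018 ≤ a1+…+a3=7.264 → R3 fires; B=2 S=7 R=8 A=2
Draw 2: a1=2.704, a2=0.640, a3=2.800, a4=21.672, a5=0.838, a0=28.654; τ=−ln(0.8999)/28.654=0.004 → t=0.024; u2·a0=0.9488·28.654=27.187; a1+…+a3=6.144 < 27.187 ≤ a1+…+a4=27.816 → R4 fires; B=2 S=6 R=9 A=3
Draw 3: a1=3.042, a2=0.960, a3=3.600, a4=20.898, a5=0.838, a0=29.338; τ=−ln(0.0722)/29.338=0.090 → t=0.113; u2·a0=0.9834·29.338=28.851; a1+…+a4=28.500 < 28.851 ≤ a1+…+a5=29.338 → R5 fires; B=1 S=6 R=10 A=3
Draw 4: a1=3.380, a2=0.960, a3=3.600, a4=23.220, a5=0.419, a0=31.579; τ=−ln(0.5053)/31.579=0.022 → t=0.135; u2·a0=0.7042·31.579=22.238; a1+…+a3=7.940 < 22.238 ≤ a1+…+a4=31.160 → R4 fires; B=1 S=5 R=11 A=4
Draw 5: a1=3.718, a2=1.280, a3=4.000, a4=21.285, a5=0.419, a0=30.702; τ=−ln(0.2212)/30.702=0.049 → t=0.184; u2·a0=0.9094·30.702=27.920; a1+…+a3=8.998 < 27.920 ≤ a1+…+a4=30.283 → R4 fires; B=1 S=4 R=12 A=5
Draw 6: a1=4.056, a2=1.600, a3=4.000, a4=18.576, a5=0.419, a0=28.651; τ=−ln(0.0760)/28.651=0.090 → t=0.274; u2·a0=0.8234·28.651=23.591; a1+…+a3=9.656 < 23.591 ≤ a1+…+a4=28.232 → R4 fires; B=1 S=3 R=13 A=6
Draw 7: a1=4.394, a2=1.920, a3=3.600, a4=15.093, a5=0.419, a0=25.426; τ=−ln(0.0610)/25.426=0.110 → t=0.384; u2·a0=0.8506·25.426=21.627; a1+…+a3=9.914 < 21.627 ≤ a1+…+a4=25.007 → R4 fires; B=1 S=2 R=14 A=7
Draw 8: a1=4.732, a2=2.240, a3=2.800, a4=10.836, a5=0.419, a0=21.027; τ=−ln(0.0945)/21.027=0.112 → t=0.496; u2·a0=0.2632·21.027=5.534; a1=4.732 < 5.534 ≤ a1+a2=6.972 → R2 fires; B=1 S=2 R=15 A=6
Draw 9: a1=5.070, a2=1.920, a3=2.400, a4=11.610, a5=0.419, a0=21.419; τ=−ln(0.1051)/21.419=0.105 → t=0.602; u2·a0=0.2740·21.419=5.869; a1=5.070 < 5.869 ≤ a1+a2=6.990 → R2 fires; B=1 S=2 R=16 A=5
Draw 10: a1=5.408, a2=1.600, a3=2.000, a4=12.384, a5=0.419, a0=21.811; τ=−ln(0.6329)/21.811=0.021 → t=0.623; u2·a0=0.5865·21.811=12.792; a1+…+a3=9.008 < 12.792 ≤ a1+…+a4=21.392 → R4 fires; B=1 S=1 R=17 A=6
Draw 11: a1=5.746, a2=1.920, a3=1.200, a4=6.579, a5=0.419, a0=15.864; τ=−ln(0.7713)/15.864=0.016 → t=0.639 > T=0.63: stop.
R first becomes ≥ 15 when it reaches 15 at the event at t=0.496.

Threshold first reached at t = 0.496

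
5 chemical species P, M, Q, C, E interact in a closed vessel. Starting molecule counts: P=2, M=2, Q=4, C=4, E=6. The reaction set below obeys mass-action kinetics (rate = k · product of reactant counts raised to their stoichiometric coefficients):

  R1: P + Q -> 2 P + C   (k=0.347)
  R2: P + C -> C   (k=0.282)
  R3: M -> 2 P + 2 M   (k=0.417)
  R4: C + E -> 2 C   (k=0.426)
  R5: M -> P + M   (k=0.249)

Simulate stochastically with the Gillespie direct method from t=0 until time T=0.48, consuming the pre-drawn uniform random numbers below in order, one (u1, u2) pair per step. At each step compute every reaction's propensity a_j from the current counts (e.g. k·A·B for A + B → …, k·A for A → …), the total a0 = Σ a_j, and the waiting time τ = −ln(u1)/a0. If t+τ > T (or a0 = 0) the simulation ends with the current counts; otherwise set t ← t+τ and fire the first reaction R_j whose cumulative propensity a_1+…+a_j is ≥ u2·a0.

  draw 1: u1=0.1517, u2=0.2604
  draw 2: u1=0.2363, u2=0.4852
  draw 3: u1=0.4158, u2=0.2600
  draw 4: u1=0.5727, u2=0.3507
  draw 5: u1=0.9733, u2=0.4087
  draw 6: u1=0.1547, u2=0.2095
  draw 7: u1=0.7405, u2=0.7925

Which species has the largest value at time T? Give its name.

t=0.000: P=2 M=2 Q=4 C=4 E=6
Draw 1: a1=2.776, a2=2.256, a3=0.834, a4=10.224, a5=0.498, a0=16.588; τ=−ln(0.1517)/16.588=0.114 → t=0.114; u2·a0=0.2604·16.588=4.320; a1=2.776 < 4.320 ≤ a1+a2=5.032 → R2 fires; P=1 M=2 Q=4 C=4 E=6
Draw 2: a1=1.388, a2=1.128, a3=0.834, a4=10.224, a5=0.498, a0=14.072; τ=−ln(0.2363)/14.072=0.103 → t=0.216; u2·a0=0.4852·14.072=6.828; a1+…+a3=3.350 < 6.828 ≤ a1+…+a4=13.574 → R4 fires; P=1 M=2 Q=4 C=5 E=5
Draw 3: a1=1.388, a2=1.410, a3=0.834, a4=10.650, a5=0.498, a0=14.780; τ=−ln(0.4158)/14.780=0.059 → t=0.276; u2·a0=0.2600·14.780=3.843; a1+…+a3=3.632 < 3.843 ≤ a1+…+a4=14.282 → R4 fires; P=1 M=2 Q=4 C=6 E=4
Draw 4: a1=1.388, a2=1.692, a3=0.834, a4=10.224, a5=0.498, a0=14.636; τ=−ln(0.5727)/14.636=0.038 → t=0.314; u2·a0=0.3507·14.636=5.133; a1+…+a3=3.914 < 5.133 ≤ a1+…+a4=14.138 → R4 fires; P=1 M=2 Q=4 C=7 E=3
Draw 5: a1=1.388, a2=1.974, a3=0.834, a4=8.946, a5=0.498, a0=13.640; τ=−ln(0.9733)/13.640=0.002 → t=0.316; u2·a0=0.4087·13.640=5.575; a1+…+a3=4.196 < 5.575 ≤ a1+…+a4=13.142 → R4 fires; P=1 M=2 Q=4 C=8 E=2
Draw 6: a1=1.388, a2=2.256, a3=0.834, a4=6.816, a5=0.498, a0=11.792; τ=−ln(0.1547)/11.792=0.158 → t=0.474; u2·a0=0.2095·11.792=2.470; a1=1.388 < 2.470 ≤ a1+a2=3.644 → R2 fires; P=0 M=2 Q=4 C=8 E=2
Draw 7: a1=0.000, a2=0.000, a3=0.834, a4=6.816, a5=0.498, a0=8.148; τ=−ln(0.7405)/8.148=0.037 → t=0.511 > T=0.48: stop.
At T=0.48: P=0 M=2 Q=4 C=8 E=2; the largest is C.

Dominant species at T: C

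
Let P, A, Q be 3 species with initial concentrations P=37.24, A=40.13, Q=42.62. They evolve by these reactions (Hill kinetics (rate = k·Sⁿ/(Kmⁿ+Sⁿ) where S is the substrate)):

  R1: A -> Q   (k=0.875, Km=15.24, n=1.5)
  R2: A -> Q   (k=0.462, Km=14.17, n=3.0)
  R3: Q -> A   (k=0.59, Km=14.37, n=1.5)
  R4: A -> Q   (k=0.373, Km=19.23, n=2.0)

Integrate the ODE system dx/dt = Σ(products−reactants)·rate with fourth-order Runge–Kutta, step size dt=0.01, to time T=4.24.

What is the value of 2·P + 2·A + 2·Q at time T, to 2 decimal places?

Value at T = 239.98

Check how each reaction changes W = 2·P + 2·A + 2·Q (weight of products minus weight of reactants):
R1: A -> Q: (2·1) − (2·1) = 2 − 2 = 0
R2: A -> Q: (2·1) − (2·1) = 2 − 2 = 0
R3: Q -> A: (2·1) − (2·1) = 2 − 2 = 0
R4: A -> Q: (2·1) − (2·1) = 2 − 2 = 0
Every reaction leaves W unchanged, so W is conserved and no simulation is needed: W(T) = W(0) = 2·37.24 + 2·40.13 + 2·42.62 = 239.98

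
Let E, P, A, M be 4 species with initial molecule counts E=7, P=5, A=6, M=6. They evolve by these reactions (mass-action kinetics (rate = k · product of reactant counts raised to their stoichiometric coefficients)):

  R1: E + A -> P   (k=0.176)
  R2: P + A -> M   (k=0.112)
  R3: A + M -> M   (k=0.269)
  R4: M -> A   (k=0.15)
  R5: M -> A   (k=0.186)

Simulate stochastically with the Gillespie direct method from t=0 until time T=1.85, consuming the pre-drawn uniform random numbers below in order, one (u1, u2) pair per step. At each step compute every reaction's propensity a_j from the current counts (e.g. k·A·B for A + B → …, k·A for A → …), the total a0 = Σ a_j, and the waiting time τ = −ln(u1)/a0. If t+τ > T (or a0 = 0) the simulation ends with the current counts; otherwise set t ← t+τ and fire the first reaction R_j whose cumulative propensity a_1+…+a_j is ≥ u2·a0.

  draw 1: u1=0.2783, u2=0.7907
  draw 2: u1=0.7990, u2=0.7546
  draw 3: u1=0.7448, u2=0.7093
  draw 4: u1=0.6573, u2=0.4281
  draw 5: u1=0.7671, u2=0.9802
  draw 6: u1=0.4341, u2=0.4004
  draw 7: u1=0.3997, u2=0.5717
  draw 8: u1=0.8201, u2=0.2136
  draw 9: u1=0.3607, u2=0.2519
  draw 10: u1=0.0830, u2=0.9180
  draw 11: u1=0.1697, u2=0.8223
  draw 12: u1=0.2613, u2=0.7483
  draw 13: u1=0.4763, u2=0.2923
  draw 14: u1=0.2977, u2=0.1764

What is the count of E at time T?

E at T = 6

t=0.000: E=7 P=5 A=6 M=6
Draw 1: a1=7.392, a2=3.360, a3=9.684, a4=0.900, a5=1.116, a0=22.452; τ=−ln(0.2783)/22.452=0.057 → t=0.057; u2·a0=0.7907·22.452=17.753; a1+a2=10.752 < 17.753 ≤ a1+…+a3=20.436 → R3 fires; E=7 P=5 A=5 M=6
Draw 2: a1=6.160, a2=2.800, a3=8.070, a4=0.900, a5=1.116, a0=19.046; τ=−ln(0.7990)/19.046=0.012 → t=0.069; u2·a0=0.7546·19.046=14.372; a1+a2=8.960 < 14.372 ≤ a1+…+a3=17.030 → R3 fires; E=7 P=5 A=4 M=6
Draw 3: a1=4.928, a2=2.240, a3=6.456, a4=0.900, a5=1.116, a0=15.640; τ=−ln(0.7448)/15.640=0.019 → t=0.088; u2·a0=0.7093·15.640=11.093; a1+a2=7.168 < 11.093 ≤ a1+…+a3=13.624 → R3 fires; E=7 P=5 A=3 M=6
Draw 4: a1=3.696, a2=1.680, a3=4.842, a4=0.900, a5=1.116, a0=12.234; τ=−ln(0.6573)/12.234=0.034 → t=0.122; u2·a0=0.4281·12.234=5.237; a1=3.696 < 5.237 ≤ a1+a2=5.376 → R2 fires; E=7 P=4 A=2 M=7
Draw 5: a1=2.464, a2=0.896, a3=3.766, a4=1.050, a5=1.302, a0=9.478; τ=−ln(0.7671)/9.478=0.028 → t=0.150; u2·a0=0.9802·9.478=9.290; a1+…+a4=8.176 < 9.290 ≤ a1+…+a5=9.478 → R5 fires; E=7 P=4 A=3 M=6
Draw 6: a1=3.696, a2=1.344, a3=4.842, a4=0.900, a5=1.116, a0=11.898; τ=−ln(0.4341)/11.898=0.070 → t=0.220; u2·a0=0.4004·11.898=4.764; a1=3.696 < 4.764 ≤ a1+a2=5.040 → R2 fires; E=7 P=3 A=2 M=7
Draw 7: a1=2.464, a2=0.672, a3=3.766, a4=1.050, a5=1.302, a0=9.254; τ=−ln(0.3997)/9.254=0.099 → t=0.319; u2·a0=0.5717·9.254=5.291; a1+a2=3.136 < 5.291 ≤ a1+…+a3=6.902 → R3 fires; E=7 P=3 A=1 M=7
Draw 8: a1=1.232, a2=0.336, a3=1.883, a4=1.050, a5=1.302, a0=5.803; τ=−ln(0.8201)/5.803=0.034 → t=0.353; u2·a0=0.2136·5.803=1.240; a1=1.232 < 1.240 ≤ a1+a2=1.568 → R2 fires; E=7 P=2 A=0 M=8
Draw 9: a1=0.000, a2=0.000, a3=0.000, a4=1.200, a5=1.488, a0=2.688; τ=−ln(0.3607)/2.688=0.379 → t=0.733; u2·a0=0.2519·2.688=0.677; a1+…+a3=0.000 < 0.677 ≤ a1+…+a4=1.200 → R4 fires; E=7 P=2 A=1 M=7
Draw 10: a1=1.232, a2=0.224, a3=1.883, a4=1.050, a5=1.302, a0=5.691; τ=−ln(0.0830)/5.691=0.437 → t=1.170; u2·a0=0.9180·5.691=5.224; a1+…+a4=4.389 < 5.224 ≤ a1+…+a5=5.691 → R5 fires; E=7 P=2 A=2 M=6
Draw 11: a1=2.464, a2=0.448, a3=3.228, a4=0.900, a5=1.116, a0=8.156; τ=−ln(0.1697)/8.156=0.217 → t=1.387; u2·a0=0.8223·8.156=6.707; a1+…+a3=6.140 < 6.707 ≤ a1+…+a4=7.040 → R4 fires; E=7 P=2 A=3 M=5
Draw 12: a1=3.696, a2=0.672, a3=4.035, a4=0.750, a5=0.930, a0=10.083; τ=−ln(0.2613)/10.083=0.133 → t=1.521; u2·a0=0.7483·10.083=7.545; a1+a2=4.368 < 7.545 ≤ a1+…+a3=8.403 → R3 fires; E=7 P=2 A=2 M=5
Draw 13: a1=2.464, a2=0.448, a3=2.690, a4=0.750, a5=0.930, a0=7.282; τ=−ln(0.4763)/7.282=0.102 → t=1.622; u2·a0=0.2923·7.282=2.129 ≤ a1=2.464 → R1 fires; E=6 P=3 A=1 M=5
Draw 14: a1=1.056, a2=0.336, a3=1.345, a4=0.750, a5=0.930, a0=4.417; τ=−ln(0.2977)/4.417=0.274 → t=1.897 > T=1.85: stop.
Read off E at T=1.85: 6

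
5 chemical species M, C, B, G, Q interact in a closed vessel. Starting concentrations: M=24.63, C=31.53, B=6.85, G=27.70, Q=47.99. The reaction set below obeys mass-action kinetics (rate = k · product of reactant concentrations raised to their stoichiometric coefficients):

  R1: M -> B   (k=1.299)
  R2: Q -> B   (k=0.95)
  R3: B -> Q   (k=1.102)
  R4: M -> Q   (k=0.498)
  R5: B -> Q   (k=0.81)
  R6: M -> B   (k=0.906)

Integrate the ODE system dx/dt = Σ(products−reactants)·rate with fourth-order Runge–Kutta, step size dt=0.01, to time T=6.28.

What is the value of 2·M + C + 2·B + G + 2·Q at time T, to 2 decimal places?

Check how each reaction changes W = 2·M + C + 2·B + G + 2·Q (weight of products minus weight of reactants):
R1: M -> B: (2·1) − (2·1) = 2 − 2 = 0
R2: Q -> B: (2·1) − (2·1) = 2 − 2 = 0
R3: B -> Q: (2·1) − (2·1) = 2 − 2 = 0
R4: M -> Q: (2·1) − (2·1) = 2 − 2 = 0
R5: B -> Q: (2·1) − (2·1) = 2 − 2 = 0
R6: M -> B: (2·1) − (2·1) = 2 − 2 = 0
Every reaction leaves W unchanged, so W is conserved and no simulation is needed: W(T) = W(0) = 2·24.63 + 31.53 + 2·6.85 + 27.70 + 2·47.99 = 218.17

Value at T = 218.17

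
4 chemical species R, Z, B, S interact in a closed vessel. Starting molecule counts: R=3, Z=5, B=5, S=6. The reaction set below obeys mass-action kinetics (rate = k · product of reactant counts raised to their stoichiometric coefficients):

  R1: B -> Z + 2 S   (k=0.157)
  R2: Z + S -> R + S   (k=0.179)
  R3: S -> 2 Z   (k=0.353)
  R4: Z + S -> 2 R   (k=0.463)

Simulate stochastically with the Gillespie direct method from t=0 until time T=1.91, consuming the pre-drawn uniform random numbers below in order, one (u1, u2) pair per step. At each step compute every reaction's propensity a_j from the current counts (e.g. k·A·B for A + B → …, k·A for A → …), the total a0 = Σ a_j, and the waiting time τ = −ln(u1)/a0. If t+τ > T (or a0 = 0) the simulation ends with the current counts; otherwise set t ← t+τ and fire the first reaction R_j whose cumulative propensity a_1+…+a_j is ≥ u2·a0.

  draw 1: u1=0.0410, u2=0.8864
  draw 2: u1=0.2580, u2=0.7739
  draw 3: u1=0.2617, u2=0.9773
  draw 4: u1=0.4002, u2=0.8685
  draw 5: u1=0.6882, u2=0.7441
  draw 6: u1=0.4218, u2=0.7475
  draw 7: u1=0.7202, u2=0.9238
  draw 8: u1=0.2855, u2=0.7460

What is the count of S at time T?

S at T = 2

t=0.000: R=3 Z=5 B=5 S=6
Draw 1: a1=0.785, a2=5.370, a3=2.118, a4=13.890, a0=22.163; τ=−ln(0.0410)/22.163=0.144 → t=0.144; u2·a0=0.8864·22.163=19.645; a1+…+a3=8.273 < 19.645 ≤ a1+…+a4=22.163 → R4 fires; R=5 Z=4 B=5 S=5
Draw 2: a1=0.785, a2=3.580, a3=1.765, a4=9.260, a0=15.390; τ=−ln(0.2580)/15.390=0.088 → t=0.232; u2·a0=0.7739·15.390=11.910; a1+…+a3=6.130 < 11.910 ≤ a1+…+a4=15.390 → R4 fires; R=7 Z=3 B=5 S=4
Draw 3: a1=0.785, a2=2.148, a3=1.412, a4=5.556, a0=9.901; τ=−ln(0.2617)/9.901=0.135 → t=0.368; u2·a0=0.9773·9.901=9.676; a1+…+a3=4.345 < 9.676 ≤ a1+…+a4=9.901 → R4 fires; R=9 Z=2 B=5 S=3
Draw 4: a1=0.785, a2=1.074, a3=1.059, a4=2.778, a0=5.696; τ=−ln(0.4002)/5.696=0.161 → t=0.528; u2·a0=0.8685·5.696=4.947; a1+…+a3=2.918 < 4.947 ≤ a1+…+a4=5.696 → R4 fires; R=11 Z=1 B=5 S=2
Draw 5: a1=0.785, a2=0.358, a3=0.706, a4=0.926, a0=2.775; τ=−ln(0.6882)/2.775=0.135 → t=0.663; u2·a0=0.7441·2.775=2.065; a1+…+a3=1.849 < 2.065 ≤ a1+…+a4=2.775 → R4 fires; R=13 Z=0 B=5 S=1
Draw 6: a1=0.785, a2=0.000, a3=0.353, a4=0.000, a0=1.138; τ=−ln(0.4218)/1.138=0.759 → t=1.422; u2·a0=0.7475·1.138=0.851; a1+a2=0.785 < 0.851 ≤ a1+…+a3=1.138 → R3 fires; R=13 Z=2 B=5 S=0
Draw 7: a1=0.785, a2=0.000, a3=0.000, a4=0.000, a0=0.785; τ=−ln(0.7202)/0.785=0.418 → t=1.840; u2·a0=0.9238·0.785=0.725 ≤ a1=0.785 → R1 fires; R=13 Z=3 B=4 S=2
Draw 8: a1=0.628, a2=1.074, a3=0.706, a4=2.778, a0=5.186; τ=−ln(0.2855)/5.186=0.242 → t=2.081 > T=1.91: stop.
Read off S at T=1.91: 2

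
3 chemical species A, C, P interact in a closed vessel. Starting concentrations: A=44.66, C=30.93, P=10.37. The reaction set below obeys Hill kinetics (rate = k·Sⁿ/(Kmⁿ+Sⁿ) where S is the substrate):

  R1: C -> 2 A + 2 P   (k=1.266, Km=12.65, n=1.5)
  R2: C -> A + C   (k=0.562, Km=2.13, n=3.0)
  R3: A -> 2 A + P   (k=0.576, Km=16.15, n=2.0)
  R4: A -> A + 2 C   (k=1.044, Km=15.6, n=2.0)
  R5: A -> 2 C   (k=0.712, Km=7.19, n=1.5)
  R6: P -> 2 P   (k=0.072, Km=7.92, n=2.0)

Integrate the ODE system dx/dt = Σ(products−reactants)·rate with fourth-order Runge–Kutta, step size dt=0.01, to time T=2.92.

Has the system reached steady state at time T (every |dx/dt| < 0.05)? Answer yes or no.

RK4 with dt=0.01: 292 steps to T=2.92. Trajectory (selected grid times):
t=0.00: A=44.66 C=30.93 P=10.37
t=0.32: A=45.43 C=31.63 P=11.19
t=0.65: A=46.24 C=32.36 P=12.05
t=0.97: A=47.02 C=33.06 P=12.88
t=1.30: A=47.83 C=33.79 P=13.75
t=1.62: A=48.62 C=34.49 P=14.59
t=1.95: A=49.44 C=35.22 P=15.47
t=2.27: A=50.24 C=35.93 P=16.32
t=2.60: A=51.07 C=36.66 P=17.21
t=2.92: A=51.87 C=37.36 P=18.07
Rates at T: R1=1.0576, R2=0.5619, R3=0.5251, R4=0.9574, R5=0.6771, R6=0.0604
dx/dt at T (Σ net stoichiometry × rate): A=+2.5252, C=+2.2113, P=+2.7008
Largest |dx/dt| is |+2.7008| (P) ≥ 0.05 → not steady.

Steady state at T: no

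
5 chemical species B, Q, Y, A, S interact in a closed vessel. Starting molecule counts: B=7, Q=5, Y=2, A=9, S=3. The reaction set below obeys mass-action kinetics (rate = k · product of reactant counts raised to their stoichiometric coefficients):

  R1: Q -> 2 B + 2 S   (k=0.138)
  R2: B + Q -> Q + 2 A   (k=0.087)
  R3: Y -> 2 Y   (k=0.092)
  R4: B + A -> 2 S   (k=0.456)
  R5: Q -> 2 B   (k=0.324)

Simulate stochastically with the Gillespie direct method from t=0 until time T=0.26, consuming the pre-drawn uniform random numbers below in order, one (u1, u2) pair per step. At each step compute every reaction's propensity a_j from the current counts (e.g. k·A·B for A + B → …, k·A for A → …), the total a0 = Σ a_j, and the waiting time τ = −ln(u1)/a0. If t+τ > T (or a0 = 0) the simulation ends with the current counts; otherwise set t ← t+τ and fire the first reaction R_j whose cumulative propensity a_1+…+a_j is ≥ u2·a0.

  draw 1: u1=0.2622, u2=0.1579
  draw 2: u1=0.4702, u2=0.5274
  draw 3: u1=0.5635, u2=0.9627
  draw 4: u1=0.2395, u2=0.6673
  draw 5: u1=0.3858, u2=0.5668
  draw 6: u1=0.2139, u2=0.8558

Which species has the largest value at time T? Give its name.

t=0.000: B=7 Q=5 Y=2 A=9 S=3
Draw 1: a1=0.690, a2=3.045, a3=0.184, a4=28.728, a5=1.620, a0=34.267; τ=−ln(0.2622)/34.267=0.039 → t=0.039; u2·a0=0.1579·34.267=5.411; a1+…+a3=3.919 < 5.411 ≤ a1+…+a4=32.647 → R4 fires; B=6 Q=5 Y=2 A=8 S=5
Draw 2: a1=0.690, a2=2.610, a3=0.184, a4=21.888, a5=1.620, a0=26.992; τ=−ln(0.4702)/26.992=0.028 → t=0.067; u2·a0=0.5274·26.992=14.236; a1+…+a3=3.484 < 14.236 ≤ a1+…+a4=25.372 → R4 fires; B=5 Q=5 Y=2 A=7 S=7
Draw 3: a1=0.690, a2=2.175, a3=0.184, a4=15.960, a5=1.620, a0=20.629; τ=−ln(0.5635)/20.629=0.028 → t=0.095; u2·a0=0.9627·20.629=19.860; a1+…+a4=19.009 < 19.860 ≤ a1+…+a5=20.629 → R5 fires; B=7 Q=4 Y=2 A=7 S=7
Draw 4: a1=0.552, a2=2.436, a3=0.184, a4=22.344, a5=1.296, a0=26.812; τ=−ln(0.2395)/26.812=0.053 → t=0.148; u2·a0=0.6673·26.812=17.892; a1+…+a3=3.172 < 17.892 ≤ a1+…+a4=25.516 → R4 fires; B=6 Q=4 Y=2 A=6 S=9
Draw 5: a1=0.552, a2=2.088, a3=0.184, a4=16.416, a5=1.296, a0=20.536; τ=−ln(0.3858)/20.536=0.046 → t=0.195; u2·a0=0.5668·20.536=11.640; a1+…+a3=2.824 < 11.640 ≤ a1+…+a4=19.240 → R4 fires; B=5 Q=4 Y=2 A=5 S=11
Draw 6: a1=0.552, a2=1.740, a3=0.184, a4=11.400, a5=1.296, a0=15.172; τ=−ln(0.2139)/15.172=0.102 → t=0.296 > T=0.26: stop.
At T=0.26: B=5 Q=4 Y=2 A=5 S=11; the largest is S.

Dominant species at T: S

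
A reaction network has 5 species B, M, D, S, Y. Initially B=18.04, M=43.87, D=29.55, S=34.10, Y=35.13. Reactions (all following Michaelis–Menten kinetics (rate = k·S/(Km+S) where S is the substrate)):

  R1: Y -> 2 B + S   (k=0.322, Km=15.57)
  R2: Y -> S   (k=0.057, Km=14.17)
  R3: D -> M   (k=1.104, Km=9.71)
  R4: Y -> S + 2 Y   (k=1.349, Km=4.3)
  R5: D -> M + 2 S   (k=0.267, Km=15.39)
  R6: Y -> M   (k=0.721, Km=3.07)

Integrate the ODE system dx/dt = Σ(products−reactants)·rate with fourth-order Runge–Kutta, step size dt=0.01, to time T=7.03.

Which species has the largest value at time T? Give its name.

Dominant species at T: M

RK4 with dt=0.01: 703 steps to T=7.03. Trajectory (selected grid times):
t=0.00: B=18.04 M=43.87 D=29.55 S=34.10 Y=35.13
t=0.78: B=18.39 M=45.17 D=28.77 S=35.52 Y=35.34
t=1.56: B=18.74 M=46.46 D=27.99 S=36.93 Y=35.56
t=2.34: B=19.09 M=47.75 D=27.22 S=38.34 Y=35.77
t=3.12: B=19.44 M=49.04 D=26.46 S=39.76 Y=35.99
t=3.91: B=19.79 M=50.33 D=25.69 S=41.18 Y=36.21
t=4.69: B=20.14 M=51.60 D=24.94 S=42.59 Y=36.42
t=5.47: B=20.50 M=52.86 D=24.19 S=44.00 Y=36.63
t=6.25: B=20.85 M=54.12 D=23.45 S=45.40 Y=36.85
t=7.03: B=21.20 M=55.37 D=22.72 S=46.80 Y=37.06
At T=7.03: B=21.20 M=55.37 D=22.72 S=46.80 Y=37.06; the largest is M.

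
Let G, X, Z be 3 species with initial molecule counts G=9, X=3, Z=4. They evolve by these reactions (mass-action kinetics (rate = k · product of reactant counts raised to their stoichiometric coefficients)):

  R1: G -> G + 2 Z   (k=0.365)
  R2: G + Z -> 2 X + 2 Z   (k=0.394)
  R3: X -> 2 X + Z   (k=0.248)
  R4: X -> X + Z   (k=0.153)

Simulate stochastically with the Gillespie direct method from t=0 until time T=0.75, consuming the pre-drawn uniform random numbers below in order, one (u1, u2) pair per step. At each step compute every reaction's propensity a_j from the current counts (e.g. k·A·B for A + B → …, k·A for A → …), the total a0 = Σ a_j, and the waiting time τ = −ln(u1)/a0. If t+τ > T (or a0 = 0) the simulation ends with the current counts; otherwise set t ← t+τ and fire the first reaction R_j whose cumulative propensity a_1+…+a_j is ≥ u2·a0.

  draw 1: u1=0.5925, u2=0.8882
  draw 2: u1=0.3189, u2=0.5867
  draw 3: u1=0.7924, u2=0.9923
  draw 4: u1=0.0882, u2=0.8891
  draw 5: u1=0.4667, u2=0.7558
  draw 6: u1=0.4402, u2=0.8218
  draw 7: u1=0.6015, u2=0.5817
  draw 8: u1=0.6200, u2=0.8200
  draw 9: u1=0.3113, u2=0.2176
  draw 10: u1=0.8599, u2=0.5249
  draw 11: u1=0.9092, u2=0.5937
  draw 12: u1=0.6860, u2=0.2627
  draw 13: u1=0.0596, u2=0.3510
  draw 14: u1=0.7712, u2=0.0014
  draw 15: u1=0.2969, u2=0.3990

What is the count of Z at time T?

t=0.000: G=9 X=3 Z=4
Draw 1: a1=3.285, a2=14.184, a3=0.744, a4=0.459, a0=18.672; τ=−ln(0.5925)/18.672=0.028 → t=0.028; u2·a0=0.8882·18.672=16.584; a1=3.285 < 16.584 ≤ a1+a2=17.469 → R2 fires; G=8 X=5 Z=5
Draw 2: a1=2.920, a2=15.760, a3=1.240, a4=0.765, a0=20.685; τ=−ln(0.3189)/20.685=0.055 → t=0.083; u2·a0=0.5867·20.685=12.136; a1=2.920 < 12.136 ≤ a1+a2=18.680 → R2 fires; G=7 X=7 Z=6
Draw 3: a1=2.555, a2=16.548, a3=1.736, a4=1.071, a0=21.910; τ=−ln(0.7924)/21.910=0.011 → t=0.094; u2·a0=0.9923·21.910=21.741; a1+…+a3=20.839 < 21.741 ≤ a1+…+a4=21.910 → R4 fires; G=7 X=7 Z=7
Draw 4: a1=2.555, a2=19.306, a3=1.736, a4=1.071, a0=24.668; τ=−ln(0.0882)/24.668=0.098 → t=0.192; u2·a0=0.8891·24.668=21.932; a1+a2=21.861 < 21.932 ≤ a1+…+a3=23.597 → R3 fires; G=7 X=8 Z=8
Draw 5: a1=2.555, a2=22.064, a3=1.984, a4=1.224, a0=27.827; τ=−ln(0.4667)/27.827=0.027 → t=0.220; u2·a0=0.7558·27.827=21.032; a1=2.555 < 21.032 ≤ a1+a2=24.619 → R2 fires; G=6 X=10 Z=9
Draw 6: a1=2.190, a2=21.276, a3=2.480, a4=1.530, a0=27.476; τ=−ln(0.4402)/27.476=0.030 → t=0.250; u2·a0=0.8218·27.476=22.580; a1=2.190 < 22.580 ≤ a1+a2=23.466 → R2 fires; G=5 X=12 Z=10
Draw 7: a1=1.825, a2=19.700, a3=2.976, a4=1.836, a0=26.337; τ=−ln(0.6015)/26.337=0.019 → t=0.269; u2·a0=0.5817·26.337=15.320; a1=1.825 < 15.320 ≤ a1+a2=21.525 → R2 fires; G=4 X=14 Z=11
Draw 8: a1=1.460, a2=17.336, a3=3.472, a4=2.142, a0=24.410; τ=−ln(0.6200)/24.410=0.020 → t=0.288; u2·a0=0.8200·24.410=20.016; a1+a2=18.796 < 20.016 ≤ a1+…+a3=22.268 → R3 fires; G=4 X=15 Z=12
Draw 9: a1=1.460, a2=18.912, a3=3.720, a4=2.295, a0=26.387; τ=−ln(0.3113)/26.387=0.044 → t=0.333; u2·a0=0.2176·26.387=5.742; a1=1.460 < 5.742 ≤ a1+a2=20.372 → R2 fires; G=3 X=17 Z=13
Draw 10: a1=1.095, a2=15.366, a3=4.216, a4=2.601, a0=23.278; τ=−ln(0.8599)/23.278=0.006 → t=0.339; u2·a0=0.5249·23.278=12.219; a1=1.095 < 12.219 ≤ a1+a2=16.461 → R2 fires; G=2 X=19 Z=14
Draw 11: a1=0.730, a2=11.032, a3=4.712, a4=2.907, a0=19.381; τ=−ln(0.9092)/19.381=0.005 → t=0.344; u2·a0=0.5937·19.381=11.506; a1=0.730 < 11.506 ≤ a1+a2=11.762 → R2 fires; G=1 X=21 Z=15
Draw 12: a1=0.365, a2=5.910, a3=5.208, a4=3.213, a0=14.696; τ=−ln(0.6860)/14.696=0.026 → t=0.370; u2·a0=0.2627·14.696=3.861; a1=0.365 < 3.861 ≤ a1+a2=6.275 → R2 fires; G=0 X=23 Z=16
Draw 13: a1=0.000, a2=0.000, a3=5.704, a4=3.519, a0=9.223; τ=−ln(0.0596)/9.223=0.306 → t=0.676; u2·a0=0.3510·9.223=3.237; a1+a2=0.000 < 3.237 ≤ a1+…+a3=5.704 → R3 fires; G=0 X=24 Z=17
Draw 14: a1=0.000, a2=0.000, a3=5.952, a4=3.672, a0=9.624; τ=−ln(0.7712)/9.624=0.027 → t=0.703; u2·a0=0.0014·9.624=0.013; a1+a2=0.000 < 0.013 ≤ a1+…+a3=5.952 → R3 fires; G=0 X=25 Z=18
Draw 15: a1=0.000, a2=0.000, a3=6.200, a4=3.825, a0=10.025; τ=−ln(0.2969)/10.025=0.121 → t=0.824 > T=0.75: stop.
Read off Z at T=0.75: 18

Z at T = 18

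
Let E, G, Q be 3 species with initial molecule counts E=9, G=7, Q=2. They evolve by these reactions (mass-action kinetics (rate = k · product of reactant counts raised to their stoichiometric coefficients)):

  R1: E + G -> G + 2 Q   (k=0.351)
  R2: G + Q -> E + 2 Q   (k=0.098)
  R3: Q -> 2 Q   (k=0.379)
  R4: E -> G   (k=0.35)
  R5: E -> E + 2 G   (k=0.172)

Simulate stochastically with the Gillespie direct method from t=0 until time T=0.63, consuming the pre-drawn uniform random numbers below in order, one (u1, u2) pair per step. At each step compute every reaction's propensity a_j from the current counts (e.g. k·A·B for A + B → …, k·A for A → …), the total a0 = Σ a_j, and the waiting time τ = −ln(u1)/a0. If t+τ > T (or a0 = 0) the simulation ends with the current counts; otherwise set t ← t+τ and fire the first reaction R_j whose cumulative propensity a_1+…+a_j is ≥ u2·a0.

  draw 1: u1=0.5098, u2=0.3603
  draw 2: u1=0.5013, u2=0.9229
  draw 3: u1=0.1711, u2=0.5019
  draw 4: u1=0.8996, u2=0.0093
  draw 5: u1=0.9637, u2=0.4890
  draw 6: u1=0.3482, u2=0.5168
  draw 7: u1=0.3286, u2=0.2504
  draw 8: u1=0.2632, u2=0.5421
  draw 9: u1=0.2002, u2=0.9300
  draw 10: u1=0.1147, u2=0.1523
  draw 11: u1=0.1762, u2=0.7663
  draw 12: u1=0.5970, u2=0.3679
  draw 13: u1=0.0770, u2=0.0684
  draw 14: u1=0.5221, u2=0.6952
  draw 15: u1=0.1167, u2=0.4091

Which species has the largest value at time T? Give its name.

Dominant species at T: Q

t=0.000: E=9 G=7 Q=2
Draw 1: a1=22.113, a2=1.372, a3=0.758, a4=3.150, a5=1.548, a0=28.941; τ=−ln(0.5098)/28.941=0.023 → t=0.023; u2·a0=0.3603·28.941=10.427 ≤ a1=22.113 → R1 fires; E=8 G=7 Q=4
Draw 2: a1=19.656, a2=2.744, a3=1.516, a4=2.800, a5=1.376, a0=28.092; τ=−ln(0.5013)/28.092=0.025 → t=0.048; u2·a0=0.9229·28.092=25.926; a1+…+a3=23.916 < 25.926 ≤ a1+…+a4=26.716 → R4 fires; E=7 G=8 Q=4
Draw 3: a1=19.656, a2=3.136, a3=1.516, a4=2.450, a5=1.204, a0=27.962; τ=−ln(0.1711)/27.962=0.063 → t=0.111; u2·a0=0.5019·27.962=14.034 ≤ a1=19.656 → R1 fires; E=6 G=8 Q=6
Draw 4: a1=16.848, a2=4.704, a3=2.274, a4=2.100, a5=1.032, a0=26.958; τ=−ln(0.8996)/26.958=0.004 → t=0.115; u2·a0=0.0093·26.958=0.251 ≤ a1=16.848 → R1 fires; E=5 G=8 Q=8
Draw 5: a1=14.040, a2=6.272, a3=3.032, a4=1.750, a5=0.860, a0=25.954; τ=−ln(0.9637)/25.954=0.001 → t=0.116; u2·a0=0.4890·25.954=12.692 ≤ a1=14.040 → R1 fires; E=4 G=8 Q=10
Draw 6: a1=11.232, a2=7.840, a3=3.790, a4=1.400, a5=0.688, a0=24.950; τ=−ln(0.3482)/24.950=0.042 → t=0.159; u2·a0=0.5168·24.950=12.894; a1=11.232 < 12.894 ≤ a1+a2=19.072 → R2 fires; E=5 G=7 Q=11
Draw 7: a1=12.285, a2=7.546, a3=4.169, a4=1.750, a5=0.860, a0=26.610; τ=−ln(0.3286)/26.610=0.042 → t=0.200; u2·a0=0.2504·26.610=6.663 ≤ a1=12.285 → R1 fires; E=4 G=7 Q=13
Draw 8: a1=9.828, a2=8.918, a3=4.927, a4=1.400, a5=0.688, a0=25.761; τ=−ln(0.2632)/25.761=0.052 → t=0.252; u2·a0=0.5421·25.761=13.965; a1=9.828 < 13.965 ≤ a1+a2=18.746 → R2 fires; E=5 G=6 Q=14
Draw 9: a1=10.530, a2=8.232, a3=5.306, a4=1.750, a5=0.860, a0=26.678; τ=−ln(0.2002)/26.678=0.060 → t=0.313; u2·a0=0.9300·26.678=24.811; a1+…+a3=24.068 < 24.811 ≤ a1+…+a4=25.818 → R4 fires; E=4 G=7 Q=14
Draw 10: a1=9.828, a2=9.604, a3=5.306, a4=1.400, a5=0.688, a0=26.826; τ=−ln(0.1147)/26.826=0.081 → t=0.393; u2·a0=0.1523·26.826=4.086 ≤ a1=9.828 → R1 fires; E=3 G=7 Q=16
Draw 11: a1=7.371, a2=10.976, a3=6.064, a4=1.050, a5=0.516, a0=25.977; τ=−ln(0.1762)/25.977=0.067 → t=0.460; u2·a0=0.7663·25.977=19.906; a1+a2=18.347 < 19.906 ≤ a1+…+a3=24.411 → R3 fires; E=3 G=7 Q=17
Draw 12: a1=7.371, a2=11.662, a3=6.443, a4=1.050, a5=0.516, a0=27.042; τ=−ln(0.5970)/27.042=0.019 → t=0.479; u2·a0=0.3679·27.042=9.949; a1=7.371 < 9.949 ≤ a1+a2=19.033 → R2 fires; E=4 G=6 Q=18
Draw 13: a1=8.424, a2=10.584, a3=6.822, a4=1.400, a5=0.688, a0=27.918; τ=−ln(0.0770)/27.918=0.092 → t=0.571; u2·a0=0.0684·27.918=1.910 ≤ a1=8.424 → R1 fires; E=3 G=6 Q=20
Draw 14: a1=6.318, a2=11.760, a3=7.580, a4=1.050, a5=0.516, a0=27.224; τ=−ln(0.5221)/27.224=0.024 → t=0.595; u2·a0=0.6952·27.224=18.926; a1+a2=18.078 < 18.926 ≤ a1+…+a3=25.658 → R3 fires; E=3 G=6 Q=21
Draw 15: a1=6.318, a2=12.348, a3=7.959, a4=1.050, a5=0.516, a0=28.191; τ=−ln(0.1167)/28.191=0.076 → t=0.671 > T=0.63: stop.
At T=0.63: E=3 G=6 Q=21; the largest is Q.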